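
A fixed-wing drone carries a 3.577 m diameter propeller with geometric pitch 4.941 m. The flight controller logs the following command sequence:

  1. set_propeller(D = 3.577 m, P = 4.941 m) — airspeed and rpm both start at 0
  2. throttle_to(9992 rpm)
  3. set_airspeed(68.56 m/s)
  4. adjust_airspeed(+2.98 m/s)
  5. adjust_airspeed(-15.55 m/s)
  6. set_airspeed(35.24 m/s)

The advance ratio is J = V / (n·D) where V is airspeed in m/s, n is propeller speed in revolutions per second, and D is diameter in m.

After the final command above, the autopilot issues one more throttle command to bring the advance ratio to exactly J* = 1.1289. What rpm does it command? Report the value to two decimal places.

rpm = 523.62

set_propeller: D = 3.577 m, P = 4.941 m (p = P/D = 1.381325); state ← (V=0, rpm=0)
throttle_to(9992): rpm ← 9992
set_airspeed(68.56): V ← 68.56 m/s
adjust_airspeed(+2.98): V ← 68.56 +2.98 = 71.54 m/s
adjust_airspeed(-15.55): V ← 71.54 -15.55 = 55.99 m/s
set_airspeed(35.24): V ← 35.24 m/s
final state: V = 35.24 m/s, rpm = 9992 → n = rpm/60 = 166.533333 rev/s
target J* = 1.1289; solve J* = V/(n·D) for n: n = V/(J*·D) = 35.24/(1.1289 × 3.577) = 8.726930 rev/s
rpm = 60·n = 523.615793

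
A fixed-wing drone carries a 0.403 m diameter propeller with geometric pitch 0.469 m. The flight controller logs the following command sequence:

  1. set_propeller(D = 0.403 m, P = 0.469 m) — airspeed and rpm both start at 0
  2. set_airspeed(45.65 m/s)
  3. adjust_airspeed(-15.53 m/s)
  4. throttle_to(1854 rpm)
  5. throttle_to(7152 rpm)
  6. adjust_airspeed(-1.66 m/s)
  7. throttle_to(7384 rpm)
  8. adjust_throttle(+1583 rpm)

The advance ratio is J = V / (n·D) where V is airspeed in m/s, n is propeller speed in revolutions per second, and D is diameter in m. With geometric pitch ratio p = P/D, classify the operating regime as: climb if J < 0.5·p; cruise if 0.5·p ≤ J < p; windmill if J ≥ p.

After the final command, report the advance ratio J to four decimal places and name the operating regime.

J = 0.4725, regime = climb

set_propeller: D = 0.403 m, P = 0.469 m (p = P/D = 1.163772); state ← (V=0, rpm=0)
set_airspeed(45.65): V ← 45.65 m/s
adjust_airspeed(-15.53): V ← 45.65 -15.53 = 30.12 m/s
throttle_to(1854): rpm ← 1854
throttle_to(7152): rpm ← 7152
adjust_airspeed(-1.66): V ← 30.12 -1.66 = 28.46 m/s
throttle_to(7384): rpm ← 7384
adjust_throttle(+1583): rpm ← 7384 +1583 = 8967
final state: V = 28.46 m/s, rpm = 8967 → n = rpm/60 = 149.450000 rev/s
J = V / (n·D) = 28.46 / (149.450000 × 0.403) = 0.472535
regime bands: climb J<0.5819 | cruise [0.5819, 1.1638) | windmill J≥1.1638
J = 0.4725 → climb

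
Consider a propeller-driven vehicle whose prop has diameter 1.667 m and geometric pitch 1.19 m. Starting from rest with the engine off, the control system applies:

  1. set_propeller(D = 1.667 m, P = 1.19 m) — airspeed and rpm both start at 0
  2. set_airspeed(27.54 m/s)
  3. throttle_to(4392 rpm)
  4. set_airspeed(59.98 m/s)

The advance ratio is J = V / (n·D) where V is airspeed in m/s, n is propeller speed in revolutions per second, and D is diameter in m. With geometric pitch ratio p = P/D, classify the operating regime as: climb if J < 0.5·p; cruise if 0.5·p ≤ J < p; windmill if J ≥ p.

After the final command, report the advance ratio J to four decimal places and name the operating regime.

set_propeller: D = 1.667 m, P = 1.19 m (p = P/D = 0.713857); state ← (V=0, rpm=0)
set_airspeed(27.54): V ← 27.54 m/s
throttle_to(4392): rpm ← 4392
set_airspeed(59.98): V ← 59.98 m/s
final state: V = 59.98 m/s, rpm = 4392 → n = rpm/60 = 73.200000 rev/s
J = V / (n·D) = 59.98 / (73.200000 × 1.667) = 0.491541
regime bands: climb J<0.3569 | cruise [0.3569, 0.7139) | windmill J≥0.7139
J = 0.4915 → cruise

J = 0.4915, regime = cruise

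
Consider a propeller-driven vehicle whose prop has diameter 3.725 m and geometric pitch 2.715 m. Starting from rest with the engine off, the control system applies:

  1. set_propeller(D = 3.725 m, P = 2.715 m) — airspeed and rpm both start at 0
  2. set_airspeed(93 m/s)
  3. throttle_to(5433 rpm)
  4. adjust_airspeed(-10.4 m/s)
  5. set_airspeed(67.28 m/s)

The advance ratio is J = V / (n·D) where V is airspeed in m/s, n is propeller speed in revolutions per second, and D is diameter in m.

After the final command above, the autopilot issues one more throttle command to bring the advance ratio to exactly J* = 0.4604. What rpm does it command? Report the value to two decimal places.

rpm = 2353.83

set_propeller: D = 3.725 m, P = 2.715 m (p = P/D = 0.728859); state ← (V=0, rpm=0)
set_airspeed(93): V ← 93 m/s
throttle_to(5433): rpm ← 5433
adjust_airspeed(-10.4): V ← 93 -10.4 = 82.6 m/s
set_airspeed(67.28): V ← 67.28 m/s
final state: V = 67.28 m/s, rpm = 5433 → n = rpm/60 = 90.550000 rev/s
target J* = 0.4604; solve J* = V/(n·D) for n: n = V/(J*·D) = 67.28/(0.4604 × 3.725) = 39.230549 rev/s
rpm = 60·n = 2353.832967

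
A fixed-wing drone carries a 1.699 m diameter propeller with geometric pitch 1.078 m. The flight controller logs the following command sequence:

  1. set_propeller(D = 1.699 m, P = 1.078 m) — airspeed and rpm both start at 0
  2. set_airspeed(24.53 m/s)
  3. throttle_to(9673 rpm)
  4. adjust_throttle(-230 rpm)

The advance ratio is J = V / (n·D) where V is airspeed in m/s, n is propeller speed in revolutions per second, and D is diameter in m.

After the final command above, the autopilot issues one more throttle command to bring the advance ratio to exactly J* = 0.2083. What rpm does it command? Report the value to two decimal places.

set_propeller: D = 1.699 m, P = 1.078 m (p = P/D = 0.634491); state ← (V=0, rpm=0)
set_airspeed(24.53): V ← 24.53 m/s
throttle_to(9673): rpm ← 9673
adjust_throttle(-230): rpm ← 9673 -230 = 9443
final state: V = 24.53 m/s, rpm = 9443 → n = rpm/60 = 157.383333 rev/s
target J* = 0.2083; solve J* = V/(n·D) for n: n = V/(J*·D) = 24.53/(0.2083 × 1.699) = 69.313032 rev/s
rpm = 60·n = 4158.781944

rpm = 4158.78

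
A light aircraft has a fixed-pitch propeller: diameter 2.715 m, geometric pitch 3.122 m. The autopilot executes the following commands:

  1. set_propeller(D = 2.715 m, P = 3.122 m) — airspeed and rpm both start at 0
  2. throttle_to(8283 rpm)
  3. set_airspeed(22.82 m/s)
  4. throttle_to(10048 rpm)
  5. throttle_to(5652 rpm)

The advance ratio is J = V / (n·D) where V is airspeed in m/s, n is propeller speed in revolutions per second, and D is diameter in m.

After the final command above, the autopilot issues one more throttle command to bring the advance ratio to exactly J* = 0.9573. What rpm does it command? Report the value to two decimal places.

rpm = 526.80

set_propeller: D = 2.715 m, P = 3.122 m (p = P/D = 1.149908); state ← (V=0, rpm=0)
throttle_to(8283): rpm ← 8283
set_airspeed(22.82): V ← 22.82 m/s
throttle_to(10048): rpm ← 10048
throttle_to(5652): rpm ← 5652
final state: V = 22.82 m/s, rpm = 5652 → n = rpm/60 = 94.200000 rev/s
target J* = 0.9573; solve J* = V/(n·D) for n: n = V/(J*·D) = 22.82/(0.9573 × 2.715) = 8.780065 rev/s
rpm = 60·n = 526.803920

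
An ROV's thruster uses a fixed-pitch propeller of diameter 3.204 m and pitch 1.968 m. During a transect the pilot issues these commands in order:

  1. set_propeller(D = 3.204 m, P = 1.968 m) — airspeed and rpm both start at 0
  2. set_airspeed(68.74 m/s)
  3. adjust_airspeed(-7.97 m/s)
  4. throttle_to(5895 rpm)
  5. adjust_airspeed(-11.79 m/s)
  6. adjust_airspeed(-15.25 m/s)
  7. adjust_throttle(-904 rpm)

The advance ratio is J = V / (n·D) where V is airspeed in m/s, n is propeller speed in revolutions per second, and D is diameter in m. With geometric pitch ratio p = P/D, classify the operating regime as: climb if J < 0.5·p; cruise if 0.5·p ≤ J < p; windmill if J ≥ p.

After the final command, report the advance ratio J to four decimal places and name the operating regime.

set_propeller: D = 3.204 m, P = 1.968 m (p = P/D = 0.614232); state ← (V=0, rpm=0)
set_airspeed(68.74): V ← 68.74 m/s
adjust_airspeed(-7.97): V ← 68.74 -7.97 = 60.77 m/s
throttle_to(5895): rpm ← 5895
adjust_airspeed(-11.79): V ← 60.77 -11.79 = 48.98 m/s
adjust_airspeed(-15.25): V ← 48.98 -15.25 = 33.73 m/s
adjust_throttle(-904): rpm ← 5895 -904 = 4991
final state: V = 33.73 m/s, rpm = 4991 → n = rpm/60 = 83.183333 rev/s
J = V / (n·D) = 33.73 / (83.183333 × 3.204) = 0.126557
regime bands: climb J<0.3071 | cruise [0.3071, 0.6142) | windmill J≥0.6142
J = 0.1266 → climb

J = 0.1266, regime = climb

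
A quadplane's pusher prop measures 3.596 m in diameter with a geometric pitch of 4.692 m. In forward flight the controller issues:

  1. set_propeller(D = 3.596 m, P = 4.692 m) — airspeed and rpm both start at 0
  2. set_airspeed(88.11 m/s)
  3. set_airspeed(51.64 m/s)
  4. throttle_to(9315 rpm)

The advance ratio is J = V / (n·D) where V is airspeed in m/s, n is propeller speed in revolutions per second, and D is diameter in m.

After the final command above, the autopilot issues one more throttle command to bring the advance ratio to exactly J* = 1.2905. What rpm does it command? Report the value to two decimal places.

rpm = 667.67

set_propeller: D = 3.596 m, P = 4.692 m (p = P/D = 1.304783); state ← (V=0, rpm=0)
set_airspeed(88.11): V ← 88.11 m/s
set_airspeed(51.64): V ← 51.64 m/s
throttle_to(9315): rpm ← 9315
final state: V = 51.64 m/s, rpm = 9315 → n = rpm/60 = 155.250000 rev/s
target J* = 1.2905; solve J* = V/(n·D) for n: n = V/(J*·D) = 51.64/(1.2905 × 3.596) = 11.127780 rev/s
rpm = 60·n = 667.666817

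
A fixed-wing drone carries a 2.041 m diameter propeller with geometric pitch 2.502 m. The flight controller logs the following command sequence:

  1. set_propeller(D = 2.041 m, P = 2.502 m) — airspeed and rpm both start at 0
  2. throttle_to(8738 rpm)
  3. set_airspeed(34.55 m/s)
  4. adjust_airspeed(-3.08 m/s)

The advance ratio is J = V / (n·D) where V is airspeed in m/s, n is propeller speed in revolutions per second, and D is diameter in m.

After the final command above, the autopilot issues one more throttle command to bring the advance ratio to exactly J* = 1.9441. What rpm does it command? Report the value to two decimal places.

rpm = 475.87

set_propeller: D = 2.041 m, P = 2.502 m (p = P/D = 1.225870); state ← (V=0, rpm=0)
throttle_to(8738): rpm ← 8738
set_airspeed(34.55): V ← 34.55 m/s
adjust_airspeed(-3.08): V ← 34.55 -3.08 = 31.47 m/s
final state: V = 31.47 m/s, rpm = 8738 → n = rpm/60 = 145.633333 rev/s
target J* = 1.9441; solve J* = V/(n·D) for n: n = V/(J*·D) = 31.47/(1.9441 × 2.041) = 7.931131 rev/s
rpm = 60·n = 475.867876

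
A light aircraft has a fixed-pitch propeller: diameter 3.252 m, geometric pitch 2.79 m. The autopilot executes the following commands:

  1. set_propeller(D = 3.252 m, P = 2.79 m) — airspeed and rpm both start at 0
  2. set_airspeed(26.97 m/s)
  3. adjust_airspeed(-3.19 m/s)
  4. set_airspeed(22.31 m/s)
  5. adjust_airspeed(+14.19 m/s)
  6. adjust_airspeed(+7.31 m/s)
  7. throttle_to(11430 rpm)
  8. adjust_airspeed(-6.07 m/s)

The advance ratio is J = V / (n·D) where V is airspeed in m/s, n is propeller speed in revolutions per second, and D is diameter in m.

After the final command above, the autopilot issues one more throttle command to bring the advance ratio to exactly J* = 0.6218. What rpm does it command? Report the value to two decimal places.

rpm = 1119.83

set_propeller: D = 3.252 m, P = 2.79 m (p = P/D = 0.857934); state ← (V=0, rpm=0)
set_airspeed(26.97): V ← 26.97 m/s
adjust_airspeed(-3.19): V ← 26.97 -3.19 = 23.78 m/s
set_airspeed(22.31): V ← 22.31 m/s
adjust_airspeed(+14.19): V ← 22.31 +14.19 = 36.5 m/s
adjust_airspeed(+7.31): V ← 36.5 +7.31 = 43.81 m/s
throttle_to(11430): rpm ← 11430
adjust_airspeed(-6.07): V ← 43.81 -6.07 = 37.74 m/s
final state: V = 37.74 m/s, rpm = 11430 → n = rpm/60 = 190.500000 rev/s
target J* = 0.6218; solve J* = V/(n·D) for n: n = V/(J*·D) = 37.74/(0.6218 × 3.252) = 18.663824 rev/s
rpm = 60·n = 1119.829468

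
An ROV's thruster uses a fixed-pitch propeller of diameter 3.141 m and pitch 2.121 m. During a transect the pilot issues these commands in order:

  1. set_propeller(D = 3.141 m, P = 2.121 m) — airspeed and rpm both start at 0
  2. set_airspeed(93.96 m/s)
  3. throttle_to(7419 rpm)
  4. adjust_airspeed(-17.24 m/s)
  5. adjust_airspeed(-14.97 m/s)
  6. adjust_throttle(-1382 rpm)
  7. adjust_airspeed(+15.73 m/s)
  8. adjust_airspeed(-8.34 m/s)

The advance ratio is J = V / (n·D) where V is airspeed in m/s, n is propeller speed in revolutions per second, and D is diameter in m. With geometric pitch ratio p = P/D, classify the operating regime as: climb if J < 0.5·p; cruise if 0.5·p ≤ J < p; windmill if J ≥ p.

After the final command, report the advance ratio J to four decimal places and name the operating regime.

set_propeller: D = 3.141 m, P = 2.121 m (p = P/D = 0.675263); state ← (V=0, rpm=0)
set_airspeed(93.96): V ← 93.96 m/s
throttle_to(7419): rpm ← 7419
adjust_airspeed(-17.24): V ← 93.96 -17.24 = 76.72 m/s
adjust_airspeed(-14.97): V ← 76.72 -14.97 = 61.75 m/s
adjust_throttle(-1382): rpm ← 7419 -1382 = 6037
adjust_airspeed(+15.73): V ← 61.75 +15.73 = 77.48 m/s
adjust_airspeed(-8.34): V ← 77.48 -8.34 = 69.14 m/s
final state: V = 69.14 m/s, rpm = 6037 → n = rpm/60 = 100.616667 rev/s
J = V / (n·D) = 69.14 / (100.616667 × 3.141) = 0.218772
regime bands: climb J<0.3376 | cruise [0.3376, 0.6753) | windmill J≥0.6753
J = 0.2188 → climb

J = 0.2188, regime = climb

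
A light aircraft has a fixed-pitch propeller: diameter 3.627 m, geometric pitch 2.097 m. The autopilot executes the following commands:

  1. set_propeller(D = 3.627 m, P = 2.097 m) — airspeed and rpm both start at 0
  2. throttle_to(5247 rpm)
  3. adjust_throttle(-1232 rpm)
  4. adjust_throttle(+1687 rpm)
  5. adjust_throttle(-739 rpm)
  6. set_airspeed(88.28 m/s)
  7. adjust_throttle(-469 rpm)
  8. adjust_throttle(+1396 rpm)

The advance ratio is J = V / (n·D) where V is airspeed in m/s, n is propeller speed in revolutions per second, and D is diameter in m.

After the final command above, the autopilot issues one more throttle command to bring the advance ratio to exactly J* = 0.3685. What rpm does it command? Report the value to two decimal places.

rpm = 3963.04

set_propeller: D = 3.627 m, P = 2.097 m (p = P/D = 0.578164); state ← (V=0, rpm=0)
throttle_to(5247): rpm ← 5247
adjust_throttle(-1232): rpm ← 5247 -1232 = 4015
adjust_throttle(+1687): rpm ← 4015 +1687 = 5702
adjust_throttle(-739): rpm ← 5702 -739 = 4963
set_airspeed(88.28): V ← 88.28 m/s
adjust_throttle(-469): rpm ← 4963 -469 = 4494
adjust_throttle(+1396): rpm ← 4494 +1396 = 5890
final state: V = 88.28 m/s, rpm = 5890 → n = rpm/60 = 98.166667 rev/s
target J* = 0.3685; solve J* = V/(n·D) for n: n = V/(J*·D) = 88.28/(0.3685 × 3.627) = 66.050678 rev/s
rpm = 60·n = 3963.040651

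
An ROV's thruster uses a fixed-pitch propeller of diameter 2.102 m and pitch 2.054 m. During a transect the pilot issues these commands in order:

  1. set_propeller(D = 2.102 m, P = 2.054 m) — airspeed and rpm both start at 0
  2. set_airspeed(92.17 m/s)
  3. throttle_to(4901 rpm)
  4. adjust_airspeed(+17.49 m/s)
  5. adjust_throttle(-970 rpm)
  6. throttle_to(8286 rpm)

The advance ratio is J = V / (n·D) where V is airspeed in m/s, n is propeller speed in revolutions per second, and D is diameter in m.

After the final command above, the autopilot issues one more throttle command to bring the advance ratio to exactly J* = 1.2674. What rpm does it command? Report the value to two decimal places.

rpm = 2469.75

set_propeller: D = 2.102 m, P = 2.054 m (p = P/D = 0.977165); state ← (V=0, rpm=0)
set_airspeed(92.17): V ← 92.17 m/s
throttle_to(4901): rpm ← 4901
adjust_airspeed(+17.49): V ← 92.17 +17.49 = 109.66 m/s
adjust_throttle(-970): rpm ← 4901 -970 = 3931
throttle_to(8286): rpm ← 8286
final state: V = 109.66 m/s, rpm = 8286 → n = rpm/60 = 138.100000 rev/s
target J* = 1.2674; solve J* = V/(n·D) for n: n = V/(J*·D) = 109.66/(1.2674 × 2.102) = 41.162508 rev/s
rpm = 60·n = 2469.750474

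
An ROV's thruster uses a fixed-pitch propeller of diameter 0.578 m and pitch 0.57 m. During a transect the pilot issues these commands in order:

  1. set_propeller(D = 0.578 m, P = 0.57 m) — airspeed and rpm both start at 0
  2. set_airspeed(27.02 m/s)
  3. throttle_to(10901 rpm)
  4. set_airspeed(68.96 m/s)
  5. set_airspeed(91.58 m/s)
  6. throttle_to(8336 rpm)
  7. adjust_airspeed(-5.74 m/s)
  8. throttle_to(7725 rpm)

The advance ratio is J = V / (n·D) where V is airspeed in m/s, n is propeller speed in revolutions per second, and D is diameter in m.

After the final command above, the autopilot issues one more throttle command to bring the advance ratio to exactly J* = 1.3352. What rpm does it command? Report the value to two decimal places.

set_propeller: D = 0.578 m, P = 0.57 m (p = P/D = 0.986159); state ← (V=0, rpm=0)
set_airspeed(27.02): V ← 27.02 m/s
throttle_to(10901): rpm ← 10901
set_airspeed(68.96): V ← 68.96 m/s
set_airspeed(91.58): V ← 91.58 m/s
throttle_to(8336): rpm ← 8336
adjust_airspeed(-5.74): V ← 91.58 -5.74 = 85.84 m/s
throttle_to(7725): rpm ← 7725
final state: V = 85.84 m/s, rpm = 7725 → n = rpm/60 = 128.750000 rev/s
target J* = 1.3352; solve J* = V/(n·D) for n: n = V/(J*·D) = 85.84/(1.3352 × 0.578) = 111.228363 rev/s
rpm = 60·n = 6673.701800

rpm = 6673.70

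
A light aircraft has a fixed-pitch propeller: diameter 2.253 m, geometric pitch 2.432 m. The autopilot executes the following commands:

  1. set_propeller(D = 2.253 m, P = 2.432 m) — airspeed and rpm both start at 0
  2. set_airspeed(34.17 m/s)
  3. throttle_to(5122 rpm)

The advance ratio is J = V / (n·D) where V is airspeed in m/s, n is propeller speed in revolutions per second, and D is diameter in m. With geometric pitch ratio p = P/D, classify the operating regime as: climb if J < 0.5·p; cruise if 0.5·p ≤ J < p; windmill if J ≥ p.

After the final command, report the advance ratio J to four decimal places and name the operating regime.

set_propeller: D = 2.253 m, P = 2.432 m (p = P/D = 1.079450); state ← (V=0, rpm=0)
set_airspeed(34.17): V ← 34.17 m/s
throttle_to(5122): rpm ← 5122
final state: V = 34.17 m/s, rpm = 5122 → n = rpm/60 = 85.366667 rev/s
J = V / (n·D) = 34.17 / (85.366667 × 2.253) = 0.177662
regime bands: climb J<0.5397 | cruise [0.5397, 1.0794) | windmill J≥1.0794
J = 0.1777 → climb

J = 0.1777, regime = climb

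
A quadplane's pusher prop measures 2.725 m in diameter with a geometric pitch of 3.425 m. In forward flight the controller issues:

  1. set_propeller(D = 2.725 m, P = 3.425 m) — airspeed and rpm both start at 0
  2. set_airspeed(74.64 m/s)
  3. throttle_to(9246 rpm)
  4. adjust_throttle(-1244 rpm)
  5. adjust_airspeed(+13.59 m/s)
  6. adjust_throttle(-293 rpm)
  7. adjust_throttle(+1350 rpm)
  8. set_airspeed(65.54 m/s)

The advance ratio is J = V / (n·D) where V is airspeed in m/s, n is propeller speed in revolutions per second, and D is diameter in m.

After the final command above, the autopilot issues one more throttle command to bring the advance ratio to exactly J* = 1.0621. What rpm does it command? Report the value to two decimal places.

rpm = 1358.71

set_propeller: D = 2.725 m, P = 3.425 m (p = P/D = 1.256881); state ← (V=0, rpm=0)
set_airspeed(74.64): V ← 74.64 m/s
throttle_to(9246): rpm ← 9246
adjust_throttle(-1244): rpm ← 9246 -1244 = 8002
adjust_airspeed(+13.59): V ← 74.64 +13.59 = 88.23 m/s
adjust_throttle(-293): rpm ← 8002 -293 = 7709
adjust_throttle(+1350): rpm ← 7709 +1350 = 9059
set_airspeed(65.54): V ← 65.54 m/s
final state: V = 65.54 m/s, rpm = 9059 → n = rpm/60 = 150.983333 rev/s
target J* = 1.0621; solve J* = V/(n·D) for n: n = V/(J*·D) = 65.54/(1.0621 × 2.725) = 22.645115 rev/s
rpm = 60·n = 1358.706872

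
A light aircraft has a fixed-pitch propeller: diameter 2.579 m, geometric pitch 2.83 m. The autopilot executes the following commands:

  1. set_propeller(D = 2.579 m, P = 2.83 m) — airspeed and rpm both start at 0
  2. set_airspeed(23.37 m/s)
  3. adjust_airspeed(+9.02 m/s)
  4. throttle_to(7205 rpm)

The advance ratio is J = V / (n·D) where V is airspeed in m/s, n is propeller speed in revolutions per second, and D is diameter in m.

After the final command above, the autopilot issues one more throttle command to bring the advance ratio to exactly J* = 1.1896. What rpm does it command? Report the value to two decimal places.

rpm = 633.45

set_propeller: D = 2.579 m, P = 2.83 m (p = P/D = 1.097325); state ← (V=0, rpm=0)
set_airspeed(23.37): V ← 23.37 m/s
adjust_airspeed(+9.02): V ← 23.37 +9.02 = 32.39 m/s
throttle_to(7205): rpm ← 7205
final state: V = 32.39 m/s, rpm = 7205 → n = rpm/60 = 120.083333 rev/s
target J* = 1.1896; solve J* = V/(n·D) for n: n = V/(J*·D) = 32.39/(1.1896 × 2.579) = 10.557441 rev/s
rpm = 60·n = 633.446441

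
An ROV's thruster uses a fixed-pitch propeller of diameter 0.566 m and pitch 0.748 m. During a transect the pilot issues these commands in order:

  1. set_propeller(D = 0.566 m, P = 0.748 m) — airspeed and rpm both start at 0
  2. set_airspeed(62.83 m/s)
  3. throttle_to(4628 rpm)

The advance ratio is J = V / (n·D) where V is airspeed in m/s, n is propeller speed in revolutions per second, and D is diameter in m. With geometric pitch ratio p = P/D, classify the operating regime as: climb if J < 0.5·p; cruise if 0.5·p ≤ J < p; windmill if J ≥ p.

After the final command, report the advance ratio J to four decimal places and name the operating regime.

set_propeller: D = 0.566 m, P = 0.748 m (p = P/D = 1.321555); state ← (V=0, rpm=0)
set_airspeed(62.83): V ← 62.83 m/s
throttle_to(4628): rpm ← 4628
final state: V = 62.83 m/s, rpm = 4628 → n = rpm/60 = 77.133333 rev/s
J = V / (n·D) = 62.83 / (77.133333 × 0.566) = 1.439158
regime bands: climb J<0.6608 | cruise [0.6608, 1.3216) | windmill J≥1.3216
J = 1.4392 → windmill

J = 1.4392, regime = windmill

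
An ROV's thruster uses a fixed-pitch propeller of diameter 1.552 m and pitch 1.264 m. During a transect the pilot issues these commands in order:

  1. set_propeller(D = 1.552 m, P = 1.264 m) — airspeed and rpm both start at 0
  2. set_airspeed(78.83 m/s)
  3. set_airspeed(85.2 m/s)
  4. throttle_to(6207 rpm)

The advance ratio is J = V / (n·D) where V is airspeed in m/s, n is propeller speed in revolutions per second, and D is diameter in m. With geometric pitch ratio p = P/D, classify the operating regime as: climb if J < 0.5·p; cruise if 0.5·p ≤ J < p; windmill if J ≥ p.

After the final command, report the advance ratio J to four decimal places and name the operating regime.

J = 0.5307, regime = cruise

set_propeller: D = 1.552 m, P = 1.264 m (p = P/D = 0.814433); state ← (V=0, rpm=0)
set_airspeed(78.83): V ← 78.83 m/s
set_airspeed(85.2): V ← 85.2 m/s
throttle_to(6207): rpm ← 6207
final state: V = 85.2 m/s, rpm = 6207 → n = rpm/60 = 103.450000 rev/s
J = V / (n·D) = 85.2 / (103.450000 × 1.552) = 0.530661
regime bands: climb J<0.4072 | cruise [0.4072, 0.8144) | windmill J≥0.8144
J = 0.5307 → cruise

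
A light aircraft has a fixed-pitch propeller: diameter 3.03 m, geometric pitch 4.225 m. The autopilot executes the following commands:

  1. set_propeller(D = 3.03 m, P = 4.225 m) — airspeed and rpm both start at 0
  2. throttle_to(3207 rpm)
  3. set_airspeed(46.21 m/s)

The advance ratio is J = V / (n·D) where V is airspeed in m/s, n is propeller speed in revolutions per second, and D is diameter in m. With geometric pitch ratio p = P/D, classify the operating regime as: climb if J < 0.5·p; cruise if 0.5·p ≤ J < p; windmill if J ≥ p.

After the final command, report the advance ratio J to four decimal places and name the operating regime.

J = 0.2853, regime = climb

set_propeller: D = 3.03 m, P = 4.225 m (p = P/D = 1.394389); state ← (V=0, rpm=0)
throttle_to(3207): rpm ← 3207
set_airspeed(46.21): V ← 46.21 m/s
final state: V = 46.21 m/s, rpm = 3207 → n = rpm/60 = 53.450000 rev/s
J = V / (n·D) = 46.21 / (53.450000 × 3.03) = 0.285329
regime bands: climb J<0.6972 | cruise [0.6972, 1.3944) | windmill J≥1.3944
J = 0.2853 → climb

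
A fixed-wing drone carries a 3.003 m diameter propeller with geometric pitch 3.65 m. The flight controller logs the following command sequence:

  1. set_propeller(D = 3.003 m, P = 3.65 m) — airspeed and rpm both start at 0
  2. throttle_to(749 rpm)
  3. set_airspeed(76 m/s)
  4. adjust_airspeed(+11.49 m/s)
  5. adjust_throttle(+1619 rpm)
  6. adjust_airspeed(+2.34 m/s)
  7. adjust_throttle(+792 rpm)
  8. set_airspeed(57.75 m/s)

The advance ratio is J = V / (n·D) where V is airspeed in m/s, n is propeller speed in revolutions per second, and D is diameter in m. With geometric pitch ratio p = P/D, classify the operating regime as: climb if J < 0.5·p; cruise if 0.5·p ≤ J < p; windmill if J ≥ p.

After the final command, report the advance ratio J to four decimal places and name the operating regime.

J = 0.3651, regime = climb

set_propeller: D = 3.003 m, P = 3.65 m (p = P/D = 1.215451); state ← (V=0, rpm=0)
throttle_to(749): rpm ← 749
set_airspeed(76): V ← 76 m/s
adjust_airspeed(+11.49): V ← 76 +11.49 = 87.49 m/s
adjust_throttle(+1619): rpm ← 749 +1619 = 2368
adjust_airspeed(+2.34): V ← 87.49 +2.34 = 89.83 m/s
adjust_throttle(+792): rpm ← 2368 +792 = 3160
set_airspeed(57.75): V ← 57.75 m/s
final state: V = 57.75 m/s, rpm = 3160 → n = rpm/60 = 52.666667 rev/s
J = V / (n·D) = 57.75 / (52.666667 × 3.003) = 0.365141
regime bands: climb J<0.6077 | cruise [0.6077, 1.2155) | windmill J≥1.2155
J = 0.3651 → climb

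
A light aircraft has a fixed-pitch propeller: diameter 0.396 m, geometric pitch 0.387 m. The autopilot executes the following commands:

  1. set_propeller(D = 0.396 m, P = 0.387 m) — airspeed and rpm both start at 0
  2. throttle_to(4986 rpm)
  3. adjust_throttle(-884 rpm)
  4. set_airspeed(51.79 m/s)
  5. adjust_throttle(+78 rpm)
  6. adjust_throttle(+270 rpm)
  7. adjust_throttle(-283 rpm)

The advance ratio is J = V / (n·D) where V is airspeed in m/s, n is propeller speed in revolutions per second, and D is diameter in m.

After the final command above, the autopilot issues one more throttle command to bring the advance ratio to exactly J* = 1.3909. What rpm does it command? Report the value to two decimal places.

set_propeller: D = 0.396 m, P = 0.387 m (p = P/D = 0.977273); state ← (V=0, rpm=0)
throttle_to(4986): rpm ← 4986
adjust_throttle(-884): rpm ← 4986 -884 = 4102
set_airspeed(51.79): V ← 51.79 m/s
adjust_throttle(+78): rpm ← 4102 +78 = 4180
adjust_throttle(+270): rpm ← 4180 +270 = 4450
adjust_throttle(-283): rpm ← 4450 -283 = 4167
final state: V = 51.79 m/s, rpm = 4167 → n = rpm/60 = 69.450000 rev/s
target J* = 1.3909; solve J* = V/(n·D) for n: n = V/(J*·D) = 51.79/(1.3909 × 0.396) = 94.027485 rev/s
rpm = 60·n = 5641.649074

rpm = 5641.65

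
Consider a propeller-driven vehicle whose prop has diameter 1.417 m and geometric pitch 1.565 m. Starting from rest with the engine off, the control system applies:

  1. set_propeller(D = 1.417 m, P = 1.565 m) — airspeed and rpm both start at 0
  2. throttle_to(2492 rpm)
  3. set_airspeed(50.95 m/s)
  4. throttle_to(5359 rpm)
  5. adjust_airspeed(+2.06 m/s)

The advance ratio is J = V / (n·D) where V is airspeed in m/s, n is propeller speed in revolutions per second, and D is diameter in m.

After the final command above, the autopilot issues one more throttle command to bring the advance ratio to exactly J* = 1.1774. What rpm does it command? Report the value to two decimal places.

set_propeller: D = 1.417 m, P = 1.565 m (p = P/D = 1.104446); state ← (V=0, rpm=0)
throttle_to(2492): rpm ← 2492
set_airspeed(50.95): V ← 50.95 m/s
throttle_to(5359): rpm ← 5359
adjust_airspeed(+2.06): V ← 50.95 +2.06 = 53.01 m/s
final state: V = 53.01 m/s, rpm = 5359 → n = rpm/60 = 89.316667 rev/s
target J* = 1.1774; solve J* = V/(n·D) for n: n = V/(J*·D) = 53.01/(1.1774 × 1.417) = 31.773417 rev/s
rpm = 60·n = 1906.405020

rpm = 1906.41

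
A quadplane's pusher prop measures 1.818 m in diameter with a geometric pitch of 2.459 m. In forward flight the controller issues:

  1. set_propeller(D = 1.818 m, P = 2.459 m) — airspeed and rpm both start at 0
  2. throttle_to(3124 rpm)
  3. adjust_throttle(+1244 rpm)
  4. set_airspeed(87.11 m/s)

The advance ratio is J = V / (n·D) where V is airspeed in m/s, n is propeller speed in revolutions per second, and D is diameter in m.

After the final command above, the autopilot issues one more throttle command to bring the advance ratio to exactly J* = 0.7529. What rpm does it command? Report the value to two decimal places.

rpm = 3818.46

set_propeller: D = 1.818 m, P = 2.459 m (p = P/D = 1.352585); state ← (V=0, rpm=0)
throttle_to(3124): rpm ← 3124
adjust_throttle(+1244): rpm ← 3124 +1244 = 4368
set_airspeed(87.11): V ← 87.11 m/s
final state: V = 87.11 m/s, rpm = 4368 → n = rpm/60 = 72.800000 rev/s
target J* = 0.7529; solve J* = V/(n·D) for n: n = V/(J*·D) = 87.11/(0.7529 × 1.818) = 63.640977 rev/s
rpm = 60·n = 3818.458616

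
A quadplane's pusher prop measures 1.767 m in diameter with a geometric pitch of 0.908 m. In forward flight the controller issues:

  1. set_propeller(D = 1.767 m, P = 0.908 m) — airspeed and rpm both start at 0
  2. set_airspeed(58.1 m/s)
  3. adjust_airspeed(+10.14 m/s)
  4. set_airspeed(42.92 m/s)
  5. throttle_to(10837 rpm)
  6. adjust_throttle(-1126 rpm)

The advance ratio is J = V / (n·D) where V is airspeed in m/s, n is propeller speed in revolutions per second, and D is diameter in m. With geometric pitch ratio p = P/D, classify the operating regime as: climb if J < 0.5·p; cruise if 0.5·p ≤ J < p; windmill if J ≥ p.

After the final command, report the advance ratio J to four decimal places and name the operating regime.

J = 0.1501, regime = climb

set_propeller: D = 1.767 m, P = 0.908 m (p = P/D = 0.513865); state ← (V=0, rpm=0)
set_airspeed(58.1): V ← 58.1 m/s
adjust_airspeed(+10.14): V ← 58.1 +10.14 = 68.24 m/s
set_airspeed(42.92): V ← 42.92 m/s
throttle_to(10837): rpm ← 10837
adjust_throttle(-1126): rpm ← 10837 -1126 = 9711
final state: V = 42.92 m/s, rpm = 9711 → n = rpm/60 = 161.850000 rev/s
J = V / (n·D) = 42.92 / (161.850000 × 1.767) = 0.150076
regime bands: climb J<0.2569 | cruise [0.2569, 0.5139) | windmill J≥0.5139
J = 0.1501 → climb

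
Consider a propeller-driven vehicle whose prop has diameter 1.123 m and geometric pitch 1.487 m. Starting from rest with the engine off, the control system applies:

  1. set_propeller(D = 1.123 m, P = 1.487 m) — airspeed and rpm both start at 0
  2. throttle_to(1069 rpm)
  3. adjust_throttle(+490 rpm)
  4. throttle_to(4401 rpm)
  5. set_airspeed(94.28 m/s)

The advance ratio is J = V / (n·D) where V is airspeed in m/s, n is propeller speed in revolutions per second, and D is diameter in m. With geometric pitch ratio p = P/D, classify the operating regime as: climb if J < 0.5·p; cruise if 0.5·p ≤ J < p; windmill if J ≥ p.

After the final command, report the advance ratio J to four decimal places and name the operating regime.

set_propeller: D = 1.123 m, P = 1.487 m (p = P/D = 1.324132); state ← (V=0, rpm=0)
throttle_to(1069): rpm ← 1069
adjust_throttle(+490): rpm ← 1069 +490 = 1559
throttle_to(4401): rpm ← 4401
set_airspeed(94.28): V ← 94.28 m/s
final state: V = 94.28 m/s, rpm = 4401 → n = rpm/60 = 73.350000 rev/s
J = V / (n·D) = 94.28 / (73.350000 × 1.123) = 1.144563
regime bands: climb J<0.6621 | cruise [0.6621, 1.3241) | windmill J≥1.3241
J = 1.1446 → cruise

J = 1.1446, regime = cruise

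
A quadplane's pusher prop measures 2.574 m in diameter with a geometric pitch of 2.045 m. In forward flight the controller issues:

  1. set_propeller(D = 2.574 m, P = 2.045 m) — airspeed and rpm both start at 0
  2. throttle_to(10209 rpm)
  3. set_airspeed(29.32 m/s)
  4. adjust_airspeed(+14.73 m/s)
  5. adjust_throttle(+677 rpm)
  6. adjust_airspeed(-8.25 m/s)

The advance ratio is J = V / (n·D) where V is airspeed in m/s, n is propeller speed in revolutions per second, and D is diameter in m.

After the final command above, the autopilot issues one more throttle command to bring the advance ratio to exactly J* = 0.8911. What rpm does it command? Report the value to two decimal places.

rpm = 936.48

set_propeller: D = 2.574 m, P = 2.045 m (p = P/D = 0.794483); state ← (V=0, rpm=0)
throttle_to(10209): rpm ← 10209
set_airspeed(29.32): V ← 29.32 m/s
adjust_airspeed(+14.73): V ← 29.32 +14.73 = 44.05 m/s
adjust_throttle(+677): rpm ← 10209 +677 = 10886
adjust_airspeed(-8.25): V ← 44.05 -8.25 = 35.8 m/s
final state: V = 35.8 m/s, rpm = 10886 → n = rpm/60 = 181.433333 rev/s
target J* = 0.8911; solve J* = V/(n·D) for n: n = V/(J*·D) = 35.8/(0.8911 × 2.574) = 15.608028 rev/s
rpm = 60·n = 936.481691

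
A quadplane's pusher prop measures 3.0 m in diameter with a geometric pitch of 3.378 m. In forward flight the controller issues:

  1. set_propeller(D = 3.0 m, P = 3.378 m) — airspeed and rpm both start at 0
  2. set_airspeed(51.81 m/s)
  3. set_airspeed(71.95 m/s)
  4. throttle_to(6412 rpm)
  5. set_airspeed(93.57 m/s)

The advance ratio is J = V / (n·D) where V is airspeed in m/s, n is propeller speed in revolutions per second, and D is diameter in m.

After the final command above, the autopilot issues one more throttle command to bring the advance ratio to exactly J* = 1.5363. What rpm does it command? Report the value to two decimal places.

rpm = 1218.12

set_propeller: D = 3.0 m, P = 3.378 m (p = P/D = 1.126000); state ← (V=0, rpm=0)
set_airspeed(51.81): V ← 51.81 m/s
set_airspeed(71.95): V ← 71.95 m/s
throttle_to(6412): rpm ← 6412
set_airspeed(93.57): V ← 93.57 m/s
final state: V = 93.57 m/s, rpm = 6412 → n = rpm/60 = 106.866667 rev/s
target J* = 1.5363; solve J* = V/(n·D) for n: n = V/(J*·D) = 93.57/(1.5363 × 3.0) = 20.302024 rev/s
rpm = 60·n = 1218.121461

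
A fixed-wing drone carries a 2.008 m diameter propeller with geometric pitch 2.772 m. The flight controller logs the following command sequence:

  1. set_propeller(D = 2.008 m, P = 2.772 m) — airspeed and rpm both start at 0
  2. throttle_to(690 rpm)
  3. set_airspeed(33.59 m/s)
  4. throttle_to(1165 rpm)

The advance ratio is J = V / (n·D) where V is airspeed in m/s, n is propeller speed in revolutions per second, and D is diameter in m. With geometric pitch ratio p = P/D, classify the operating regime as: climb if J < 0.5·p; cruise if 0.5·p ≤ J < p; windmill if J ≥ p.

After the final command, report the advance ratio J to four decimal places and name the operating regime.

set_propeller: D = 2.008 m, P = 2.772 m (p = P/D = 1.380478); state ← (V=0, rpm=0)
throttle_to(690): rpm ← 690
set_airspeed(33.59): V ← 33.59 m/s
throttle_to(1165): rpm ← 1165
final state: V = 33.59 m/s, rpm = 1165 → n = rpm/60 = 19.416667 rev/s
J = V / (n·D) = 33.59 / (19.416667 × 2.008) = 0.861532
regime bands: climb J<0.6902 | cruise [0.6902, 1.3805) | windmill J≥1.3805
J = 0.8615 → cruise

J = 0.8615, regime = cruise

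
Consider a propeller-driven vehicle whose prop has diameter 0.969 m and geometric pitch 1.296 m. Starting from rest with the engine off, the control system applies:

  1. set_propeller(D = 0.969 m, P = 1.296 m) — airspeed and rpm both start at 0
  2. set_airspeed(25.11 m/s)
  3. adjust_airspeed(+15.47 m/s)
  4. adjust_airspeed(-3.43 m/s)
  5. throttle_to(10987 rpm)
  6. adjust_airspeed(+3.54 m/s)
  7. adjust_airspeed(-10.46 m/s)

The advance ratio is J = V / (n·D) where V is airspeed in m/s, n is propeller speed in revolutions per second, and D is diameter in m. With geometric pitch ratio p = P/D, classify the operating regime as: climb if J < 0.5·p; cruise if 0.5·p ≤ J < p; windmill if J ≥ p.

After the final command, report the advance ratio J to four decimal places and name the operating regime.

set_propeller: D = 0.969 m, P = 1.296 m (p = P/D = 1.337461); state ← (V=0, rpm=0)
set_airspeed(25.11): V ← 25.11 m/s
adjust_airspeed(+15.47): V ← 25.11 +15.47 = 40.58 m/s
adjust_airspeed(-3.43): V ← 40.58 -3.43 = 37.15 m/s
throttle_to(10987): rpm ← 10987
adjust_airspeed(+3.54): V ← 37.15 +3.54 = 40.69 m/s
adjust_airspeed(-10.46): V ← 40.69 -10.46 = 30.23 m/s
final state: V = 30.23 m/s, rpm = 10987 → n = rpm/60 = 183.116667 rev/s
J = V / (n·D) = 30.23 / (183.116667 × 0.969) = 0.170367
regime bands: climb J<0.6687 | cruise [0.6687, 1.3375) | windmill J≥1.3375
J = 0.1704 → climb

J = 0.1704, regime = climb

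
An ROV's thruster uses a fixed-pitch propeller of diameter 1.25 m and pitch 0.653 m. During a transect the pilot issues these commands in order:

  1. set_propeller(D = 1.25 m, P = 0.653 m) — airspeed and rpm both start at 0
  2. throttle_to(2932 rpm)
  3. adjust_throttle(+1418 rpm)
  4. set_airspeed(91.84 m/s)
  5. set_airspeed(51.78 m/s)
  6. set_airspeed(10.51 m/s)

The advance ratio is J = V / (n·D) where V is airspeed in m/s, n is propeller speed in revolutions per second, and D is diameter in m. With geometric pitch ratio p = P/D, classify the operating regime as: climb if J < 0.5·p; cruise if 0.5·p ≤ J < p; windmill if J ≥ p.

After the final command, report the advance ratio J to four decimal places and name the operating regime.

set_propeller: D = 1.25 m, P = 0.653 m (p = P/D = 0.522400); state ← (V=0, rpm=0)
throttle_to(2932): rpm ← 2932
adjust_throttle(+1418): rpm ← 2932 +1418 = 4350
set_airspeed(91.84): V ← 91.84 m/s
set_airspeed(51.78): V ← 51.78 m/s
set_airspeed(10.51): V ← 10.51 m/s
final state: V = 10.51 m/s, rpm = 4350 → n = rpm/60 = 72.500000 rev/s
J = V / (n·D) = 10.51 / (72.500000 × 1.25) = 0.115972
regime bands: climb J<0.2612 | cruise [0.2612, 0.5224) | windmill J≥0.5224
J = 0.1160 → climb

J = 0.1160, regime = climb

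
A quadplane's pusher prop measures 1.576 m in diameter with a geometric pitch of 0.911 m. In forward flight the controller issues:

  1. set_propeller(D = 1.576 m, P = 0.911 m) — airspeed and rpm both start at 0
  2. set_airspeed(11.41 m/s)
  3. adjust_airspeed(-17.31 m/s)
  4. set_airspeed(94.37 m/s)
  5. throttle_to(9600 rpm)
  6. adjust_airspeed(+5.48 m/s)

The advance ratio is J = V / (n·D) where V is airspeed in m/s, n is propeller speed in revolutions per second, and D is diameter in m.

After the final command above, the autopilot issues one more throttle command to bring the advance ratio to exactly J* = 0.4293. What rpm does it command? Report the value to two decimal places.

set_propeller: D = 1.576 m, P = 0.911 m (p = P/D = 0.578046); state ← (V=0, rpm=0)
set_airspeed(11.41): V ← 11.41 m/s
adjust_airspeed(-17.31): V ← 11.41 -17.31 = -5.9 m/s
set_airspeed(94.37): V ← 94.37 m/s
throttle_to(9600): rpm ← 9600
adjust_airspeed(+5.48): V ← 94.37 +5.48 = 99.85 m/s
final state: V = 99.85 m/s, rpm = 9600 → n = rpm/60 = 160.000000 rev/s
target J* = 0.4293; solve J* = V/(n·D) for n: n = V/(J*·D) = 99.85/(0.4293 × 1.576) = 147.581176 rev/s
rpm = 60·n = 8854.870578

rpm = 8854.87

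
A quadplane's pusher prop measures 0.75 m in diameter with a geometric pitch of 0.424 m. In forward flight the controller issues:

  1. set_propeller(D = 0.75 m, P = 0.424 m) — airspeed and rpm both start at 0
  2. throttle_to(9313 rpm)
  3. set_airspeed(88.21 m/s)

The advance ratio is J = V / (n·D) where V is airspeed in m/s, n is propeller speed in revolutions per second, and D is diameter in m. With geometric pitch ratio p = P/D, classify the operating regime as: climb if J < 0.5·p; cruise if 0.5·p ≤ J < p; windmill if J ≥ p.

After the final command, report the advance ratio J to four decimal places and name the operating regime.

J = 0.7577, regime = windmill

set_propeller: D = 0.75 m, P = 0.424 m (p = P/D = 0.565333); state ← (V=0, rpm=0)
throttle_to(9313): rpm ← 9313
set_airspeed(88.21): V ← 88.21 m/s
final state: V = 88.21 m/s, rpm = 9313 → n = rpm/60 = 155.216667 rev/s
J = V / (n·D) = 88.21 / (155.216667 × 0.75) = 0.757736
regime bands: climb J<0.2827 | cruise [0.2827, 0.5653) | windmill J≥0.5653
J = 0.7577 → windmill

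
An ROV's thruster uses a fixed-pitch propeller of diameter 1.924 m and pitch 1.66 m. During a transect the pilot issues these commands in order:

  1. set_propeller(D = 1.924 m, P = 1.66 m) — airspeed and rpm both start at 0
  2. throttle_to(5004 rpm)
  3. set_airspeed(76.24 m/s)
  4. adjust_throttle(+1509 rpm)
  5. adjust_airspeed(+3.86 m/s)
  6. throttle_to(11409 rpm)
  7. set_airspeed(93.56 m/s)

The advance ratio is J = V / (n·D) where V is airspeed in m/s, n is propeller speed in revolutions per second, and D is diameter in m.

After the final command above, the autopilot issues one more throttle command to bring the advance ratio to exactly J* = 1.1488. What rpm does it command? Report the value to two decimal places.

set_propeller: D = 1.924 m, P = 1.66 m (p = P/D = 0.862786); state ← (V=0, rpm=0)
throttle_to(5004): rpm ← 5004
set_airspeed(76.24): V ← 76.24 m/s
adjust_throttle(+1509): rpm ← 5004 +1509 = 6513
adjust_airspeed(+3.86): V ← 76.24 +3.86 = 80.1 m/s
throttle_to(11409): rpm ← 11409
set_airspeed(93.56): V ← 93.56 m/s
final state: V = 93.56 m/s, rpm = 11409 → n = rpm/60 = 190.150000 rev/s
target J* = 1.1488; solve J* = V/(n·D) for n: n = V/(J*·D) = 93.56/(1.1488 × 1.924) = 42.329264 rev/s
rpm = 60·n = 2539.755848

rpm = 2539.76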